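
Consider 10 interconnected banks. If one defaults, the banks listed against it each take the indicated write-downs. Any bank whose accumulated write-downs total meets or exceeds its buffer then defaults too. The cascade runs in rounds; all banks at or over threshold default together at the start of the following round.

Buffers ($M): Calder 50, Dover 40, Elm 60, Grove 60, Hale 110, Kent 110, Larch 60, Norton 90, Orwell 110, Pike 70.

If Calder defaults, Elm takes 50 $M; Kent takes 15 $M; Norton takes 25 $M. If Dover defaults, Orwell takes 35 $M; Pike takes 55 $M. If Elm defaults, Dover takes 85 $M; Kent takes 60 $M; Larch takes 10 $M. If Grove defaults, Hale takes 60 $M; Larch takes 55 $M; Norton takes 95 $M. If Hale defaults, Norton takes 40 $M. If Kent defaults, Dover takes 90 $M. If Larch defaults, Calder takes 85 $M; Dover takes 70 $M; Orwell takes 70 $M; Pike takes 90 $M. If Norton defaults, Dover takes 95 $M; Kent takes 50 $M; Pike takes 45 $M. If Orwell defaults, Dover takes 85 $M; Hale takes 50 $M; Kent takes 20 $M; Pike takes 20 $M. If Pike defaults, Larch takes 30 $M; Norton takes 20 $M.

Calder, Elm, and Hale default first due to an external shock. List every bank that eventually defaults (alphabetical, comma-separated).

Calder, Dover, Elm, Hale

Round 1 — Calder, Elm, Hale default (initial).
  Dover: +85 → 85 ≥ 40
  Kent: +15+60 → 75 < 110
  Larch: +10 → 10 < 60
  Norton: +25+40 → 65 < 90
Round 2 — Dover defaults.
  Orwell: +35 → 35 < 110
  Pike: +55 → 55 < 70
No further defaults.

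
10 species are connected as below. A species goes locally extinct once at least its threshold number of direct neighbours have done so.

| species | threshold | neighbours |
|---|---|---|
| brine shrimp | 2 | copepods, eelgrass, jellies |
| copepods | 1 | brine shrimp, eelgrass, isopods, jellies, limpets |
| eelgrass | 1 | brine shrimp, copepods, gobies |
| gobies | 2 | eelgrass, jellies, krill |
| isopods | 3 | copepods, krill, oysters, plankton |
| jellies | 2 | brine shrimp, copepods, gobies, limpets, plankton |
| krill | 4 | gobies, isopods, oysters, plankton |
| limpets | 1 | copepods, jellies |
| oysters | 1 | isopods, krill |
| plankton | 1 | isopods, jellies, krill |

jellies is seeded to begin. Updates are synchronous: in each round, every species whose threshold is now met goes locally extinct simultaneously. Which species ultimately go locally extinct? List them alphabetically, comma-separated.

brine shrimp, copepods, eelgrass, gobies, jellies, limpets, plankton

Round 1 — jellies goes locally extinct (initial).
Round 2 — checking thresholds:
  brine shrimp: 1 of 3 neighbours < 2, below threshold.
  copepods: 1 of 5 neighbours ≥ 1, goes locally extinct.
  gobies: 1 of 3 neighbours < 2, below threshold.
  limpets: 1 of 2 neighbours ≥ 1, goes locally extinct.
  plankton: 1 of 3 neighbours ≥ 1, goes locally extinct.
Round 3 — checking thresholds:
  brine shrimp: 2 of 3 neighbours ≥ 2, goes locally extinct.
  eelgrass: 1 of 3 neighbours ≥ 1, goes locally extinct.
  gobies: 1 of 3 neighbours < 2, below threshold.
  isopods: 2 of 4 neighbours < 3, below threshold.
  krill: 1 of 4 neighbours < 4, below threshold.
Round 4 — checking thresholds:
  gobies: 2 of 3 neighbours ≥ 2, goes locally extinct.
  isopods: 2 of 4 neighbours < 3, below threshold.
  krill: 1 of 4 neighbours < 4, below threshold.
Round 5 — no new extinctions; cascade stops.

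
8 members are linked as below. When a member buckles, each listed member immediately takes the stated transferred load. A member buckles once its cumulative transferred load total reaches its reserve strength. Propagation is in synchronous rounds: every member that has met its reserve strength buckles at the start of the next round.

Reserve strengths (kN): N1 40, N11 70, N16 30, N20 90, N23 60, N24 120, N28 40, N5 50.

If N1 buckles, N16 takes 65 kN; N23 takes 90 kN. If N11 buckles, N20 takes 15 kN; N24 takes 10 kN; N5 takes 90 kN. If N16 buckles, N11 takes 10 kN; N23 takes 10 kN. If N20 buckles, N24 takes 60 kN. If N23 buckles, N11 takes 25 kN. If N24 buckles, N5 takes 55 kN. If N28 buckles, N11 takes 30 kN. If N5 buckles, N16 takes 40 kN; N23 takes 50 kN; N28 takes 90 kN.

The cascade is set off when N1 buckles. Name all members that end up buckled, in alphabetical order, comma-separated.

N1, N16, N23

Round 1 — N1 buckles (initial).
  N16: +65 → 65 ≥ 30
  N23: +90 → 90 ≥ 60
Round 2 — N16, N23 buckle.
  N11: +10+25 → 35 < 70
No further bucklings.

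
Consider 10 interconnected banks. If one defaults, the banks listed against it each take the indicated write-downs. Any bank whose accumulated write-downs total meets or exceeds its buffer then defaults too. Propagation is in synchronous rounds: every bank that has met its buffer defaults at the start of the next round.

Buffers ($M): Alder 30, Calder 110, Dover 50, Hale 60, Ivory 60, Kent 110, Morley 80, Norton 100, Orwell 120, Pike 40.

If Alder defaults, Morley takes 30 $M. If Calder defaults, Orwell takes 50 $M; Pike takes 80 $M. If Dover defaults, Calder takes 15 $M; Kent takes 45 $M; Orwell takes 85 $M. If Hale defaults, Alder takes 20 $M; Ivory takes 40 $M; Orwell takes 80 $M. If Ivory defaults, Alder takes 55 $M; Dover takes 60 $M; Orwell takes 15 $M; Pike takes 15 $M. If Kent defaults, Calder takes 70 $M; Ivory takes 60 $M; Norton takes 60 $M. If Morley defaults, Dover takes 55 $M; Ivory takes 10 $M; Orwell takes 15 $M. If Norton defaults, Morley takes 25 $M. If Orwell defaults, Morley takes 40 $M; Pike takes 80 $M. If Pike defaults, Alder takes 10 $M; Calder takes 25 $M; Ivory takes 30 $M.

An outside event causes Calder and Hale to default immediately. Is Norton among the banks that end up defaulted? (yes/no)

Round 1 — Calder, Hale default (initial).
  Alder: +20 → 20 < 30
  Ivory: +40 → 40 < 60
  Orwell: +50+80 → 130 ≥ 120
  Pike: +80 → 80 ≥ 40
Round 2 — Orwell, Pike default.
  Alder: +10 → 30 ≥ 30
  Ivory: +30 → 70 ≥ 60
  Morley: +40 → 40 < 80
Round 3 — Alder, Ivory default.
  Dover: +60 → 60 ≥ 50
  Morley: +30 → 70 < 80
Round 4 — Dover defaults.
  Kent: +45 → 45 < 110
No further defaults.

no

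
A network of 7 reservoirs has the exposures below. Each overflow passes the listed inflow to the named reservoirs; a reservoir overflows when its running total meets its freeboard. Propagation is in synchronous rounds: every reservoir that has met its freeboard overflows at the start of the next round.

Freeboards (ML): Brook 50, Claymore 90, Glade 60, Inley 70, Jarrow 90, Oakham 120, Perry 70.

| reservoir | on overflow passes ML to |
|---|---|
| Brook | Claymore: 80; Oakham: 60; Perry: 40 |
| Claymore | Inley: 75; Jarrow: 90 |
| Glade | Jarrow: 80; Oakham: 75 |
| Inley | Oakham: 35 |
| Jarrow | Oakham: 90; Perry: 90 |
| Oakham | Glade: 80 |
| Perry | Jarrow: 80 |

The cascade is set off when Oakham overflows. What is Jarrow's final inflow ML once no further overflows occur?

80

Round 1 — Oakham overflows (initial).
  Glade: +80 → 80 ≥ 60
Round 2 — Glade overflows.
  Jarrow: +80 → 80 < 90
No further overflows.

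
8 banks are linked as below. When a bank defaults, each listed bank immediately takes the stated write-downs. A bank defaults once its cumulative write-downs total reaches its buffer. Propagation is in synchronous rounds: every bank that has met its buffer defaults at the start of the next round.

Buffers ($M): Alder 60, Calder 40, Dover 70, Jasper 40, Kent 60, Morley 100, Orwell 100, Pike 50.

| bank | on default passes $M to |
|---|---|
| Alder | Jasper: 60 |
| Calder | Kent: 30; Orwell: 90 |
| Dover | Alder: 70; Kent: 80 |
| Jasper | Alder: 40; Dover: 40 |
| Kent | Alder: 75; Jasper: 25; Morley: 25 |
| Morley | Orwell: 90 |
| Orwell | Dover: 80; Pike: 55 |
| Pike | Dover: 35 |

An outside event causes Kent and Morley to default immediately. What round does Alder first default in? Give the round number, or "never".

2

Round 1 — Kent, Morley default (initial).
  Alder: +75 → 75 ≥ 60
  Jasper: +25 → 25 < 40
  Orwell: +90 → 90 < 100
Round 2 — Alder defaults.
  Jasper: +60 → 85 ≥ 40
Round 3 — Jasper defaults.
  Dover: +40 → 40 < 70
No further defaults.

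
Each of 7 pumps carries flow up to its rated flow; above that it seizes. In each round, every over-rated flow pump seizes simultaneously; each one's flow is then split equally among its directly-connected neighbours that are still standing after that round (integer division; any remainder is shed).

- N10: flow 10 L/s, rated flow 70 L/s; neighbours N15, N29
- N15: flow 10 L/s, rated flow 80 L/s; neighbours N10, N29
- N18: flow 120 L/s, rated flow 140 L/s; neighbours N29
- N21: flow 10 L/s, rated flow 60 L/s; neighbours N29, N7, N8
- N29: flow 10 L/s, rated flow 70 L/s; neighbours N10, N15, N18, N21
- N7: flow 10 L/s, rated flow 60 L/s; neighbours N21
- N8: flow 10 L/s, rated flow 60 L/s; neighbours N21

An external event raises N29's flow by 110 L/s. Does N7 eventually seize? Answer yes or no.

no

Round 1 — N29 at 120 > 70. N29 seizes.
  N29 sheds 120 L/s to N10, N15, N18, N21: 30 each.
    N10: 10+30 = 40 ≤ 70
    N15: 10+30 = 40 ≤ 80
    N18: 120+30 = 150 > 140
    N21: 10+30 = 40 ≤ 60
Round 2 — N18 seizes.
  N18 sheds 150 L/s: no online neighbours, lost.
No further seizures.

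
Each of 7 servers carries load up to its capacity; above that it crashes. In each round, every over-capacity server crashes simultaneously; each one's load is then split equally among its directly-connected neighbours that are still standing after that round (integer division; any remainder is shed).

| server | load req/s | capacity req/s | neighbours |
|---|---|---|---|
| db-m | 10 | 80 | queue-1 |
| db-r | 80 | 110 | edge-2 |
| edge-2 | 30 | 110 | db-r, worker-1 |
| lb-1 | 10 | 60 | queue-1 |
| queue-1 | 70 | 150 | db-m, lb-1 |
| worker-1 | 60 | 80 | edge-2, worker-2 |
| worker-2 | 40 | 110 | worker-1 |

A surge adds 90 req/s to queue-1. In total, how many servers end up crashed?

3

Round 1 — queue-1 at 160 > 150. queue-1 crashes.
  queue-1 sheds 160 req/s to db-m, lb-1: 80 each.
    db-m: 10+80 = 90 > 80
    lb-1: 10+80 = 90 > 60
Round 2 — db-m, lb-1 crash.
  db-m sheds 90 req/s: no online neighbours, lost.
  lb-1 sheds 90 req/s: no online neighbours, lost.
No further crashes.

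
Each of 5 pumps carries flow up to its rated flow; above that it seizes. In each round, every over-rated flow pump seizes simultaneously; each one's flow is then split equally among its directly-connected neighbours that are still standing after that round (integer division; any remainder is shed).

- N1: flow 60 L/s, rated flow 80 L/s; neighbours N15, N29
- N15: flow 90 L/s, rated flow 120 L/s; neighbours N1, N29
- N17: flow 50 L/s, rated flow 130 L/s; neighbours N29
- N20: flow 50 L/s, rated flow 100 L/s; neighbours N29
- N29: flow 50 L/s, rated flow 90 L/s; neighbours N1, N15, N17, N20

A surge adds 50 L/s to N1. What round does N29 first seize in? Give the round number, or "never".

2

Round 1 — N1 at 110 > 80. N1 seizes.
  N1 sheds 110 L/s to N15, N29: 55 each.
    N15: 90+55 = 145 > 120
    N29: 50+55 = 105 > 90
Round 2 — N15, N29 seize.
  N15 sheds 145 L/s: no online neighbours, lost.
  N29 sheds 105 L/s to N17, N20: 52 each (1 lost).
    N17: 50+52 = 102 ≤ 130
    N20: 50+52 = 102 > 100
Round 3 — N20 seizes.
  N20 sheds 102 L/s: no online neighbours, lost.
No further seizures.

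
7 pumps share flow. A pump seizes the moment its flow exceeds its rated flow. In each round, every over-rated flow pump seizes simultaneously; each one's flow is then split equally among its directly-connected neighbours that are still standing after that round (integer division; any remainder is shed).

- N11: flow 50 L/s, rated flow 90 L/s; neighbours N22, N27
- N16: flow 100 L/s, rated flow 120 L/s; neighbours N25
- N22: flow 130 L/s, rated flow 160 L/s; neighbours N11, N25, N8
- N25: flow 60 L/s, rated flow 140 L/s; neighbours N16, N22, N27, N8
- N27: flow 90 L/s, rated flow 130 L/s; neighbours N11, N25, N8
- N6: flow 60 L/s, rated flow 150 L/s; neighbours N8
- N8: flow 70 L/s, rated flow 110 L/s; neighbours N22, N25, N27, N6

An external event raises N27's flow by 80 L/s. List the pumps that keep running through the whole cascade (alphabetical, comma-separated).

N6

Round 1 — N27 at 170 > 130. N27 seizes.
  N27 sheds 170 L/s to N11, N25, N8: 56 each (2 lost).
    N11: 50+56 = 106 > 90
    N25: 60+56 = 116 ≤ 140
    N8: 70+56 = 126 > 110
Round 2 — N11, N8 seize.
  N11 sheds 106 L/s to N22: 106 each.
    N22: 130+106 = 236 > 160
  N8 sheds 126 L/s to N22, N25, N6: 42 each.
    N22: 236+42 = 278 > 160
    N25: 116+42 = 158 > 140
    N6: 60+42 = 102 ≤ 150
Round 3 — N22, N25 seize.
  N22 sheds 278 L/s: no online neighbours, lost.
  N25 sheds 158 L/s to N16: 158 each.
    N16: 100+158 = 258 > 120
Round 4 — N16 seizes.
  N16 sheds 258 L/s: no online neighbours, lost.
No further seizures.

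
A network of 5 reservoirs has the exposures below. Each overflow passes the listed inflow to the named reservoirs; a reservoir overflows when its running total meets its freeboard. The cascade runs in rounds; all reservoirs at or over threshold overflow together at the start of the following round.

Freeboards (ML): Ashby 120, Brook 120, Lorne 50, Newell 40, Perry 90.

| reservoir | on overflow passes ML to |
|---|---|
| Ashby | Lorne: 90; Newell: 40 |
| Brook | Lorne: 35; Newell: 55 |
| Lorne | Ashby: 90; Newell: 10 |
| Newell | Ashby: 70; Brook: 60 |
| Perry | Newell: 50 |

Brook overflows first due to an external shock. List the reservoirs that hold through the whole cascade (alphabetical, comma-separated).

Round 1 — Brook overflows (initial).
  Lorne: +35 → 35 < 50
  Newell: +55 → 55 ≥ 40
Round 2 — Newell overflows.
  Ashby: +70 → 70 < 120
No further overflows.

Ashby, Lorne, Perry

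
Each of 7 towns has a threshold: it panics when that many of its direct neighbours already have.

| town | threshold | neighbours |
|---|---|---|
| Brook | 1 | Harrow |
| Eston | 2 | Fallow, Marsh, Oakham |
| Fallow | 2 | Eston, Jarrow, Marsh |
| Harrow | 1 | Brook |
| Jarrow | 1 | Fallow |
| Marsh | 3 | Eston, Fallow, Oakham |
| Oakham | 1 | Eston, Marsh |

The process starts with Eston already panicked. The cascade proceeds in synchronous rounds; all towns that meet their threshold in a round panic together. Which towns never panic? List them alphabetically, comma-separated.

Round 1 — Eston panics (initial).
Round 2 — checking thresholds:
  Fallow: 1 of 3 neighbours < 2, not yet.
  Marsh: 1 of 3 neighbours < 3, not yet.
  Oakham: 1 of 2 neighbours ≥ 1, panics.
Round 3 — no new panics; cascade stops.

Brook, Fallow, Harrow, Jarrow, Marsh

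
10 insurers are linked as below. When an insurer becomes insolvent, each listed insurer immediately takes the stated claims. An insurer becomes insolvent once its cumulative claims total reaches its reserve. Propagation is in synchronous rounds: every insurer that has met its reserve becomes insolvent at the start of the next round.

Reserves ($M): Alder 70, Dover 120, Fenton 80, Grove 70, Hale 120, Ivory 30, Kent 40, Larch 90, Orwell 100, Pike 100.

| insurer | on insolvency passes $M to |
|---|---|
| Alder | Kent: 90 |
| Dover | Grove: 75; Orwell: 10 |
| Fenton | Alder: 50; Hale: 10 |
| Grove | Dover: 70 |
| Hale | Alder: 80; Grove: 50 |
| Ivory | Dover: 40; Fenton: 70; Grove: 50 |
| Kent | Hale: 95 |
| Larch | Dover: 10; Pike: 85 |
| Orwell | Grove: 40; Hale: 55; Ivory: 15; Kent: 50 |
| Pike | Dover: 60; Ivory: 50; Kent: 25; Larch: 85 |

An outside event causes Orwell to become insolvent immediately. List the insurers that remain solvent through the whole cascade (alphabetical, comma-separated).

Dover, Fenton, Ivory, Larch, Pike

Round 1 — Orwell becomes insolvent (initial).
  Grove: +40 → 40 < 70
  Hale: +55 → 55 < 120
  Ivory: +15 → 15 < 30
  Kent: +50 → 50 ≥ 40
Round 2 — Kent becomes insolvent.
  Hale: +95 → 150 ≥ 120
Round 3 — Hale becomes insolvent.
  Alder: +80 → 80 ≥ 70
  Grove: +50 → 90 ≥ 70
Round 4 — Alder, Grove become insolvent.
  Dover: +70 → 70 < 120
No further insolvencies.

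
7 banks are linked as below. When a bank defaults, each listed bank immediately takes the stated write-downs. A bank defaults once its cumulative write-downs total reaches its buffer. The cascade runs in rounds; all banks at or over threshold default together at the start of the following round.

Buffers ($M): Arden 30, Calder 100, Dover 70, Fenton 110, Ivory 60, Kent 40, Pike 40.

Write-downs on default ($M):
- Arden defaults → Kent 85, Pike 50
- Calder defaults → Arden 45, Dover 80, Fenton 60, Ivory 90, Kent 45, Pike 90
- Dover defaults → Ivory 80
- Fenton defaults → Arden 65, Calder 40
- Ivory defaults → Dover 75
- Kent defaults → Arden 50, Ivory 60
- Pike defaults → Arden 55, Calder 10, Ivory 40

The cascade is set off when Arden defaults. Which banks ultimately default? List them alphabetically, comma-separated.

Round 1 — Arden defaults (initial).
  Kent: +85 → 85 ≥ 40
  Pike: +50 → 50 ≥ 40
Round 2 — Kent, Pike default.
  Calder: +10 → 10 < 100
  Ivory: +60+40 → 100 ≥ 60
Round 3 — Ivory defaults.
  Dover: +75 → 75 ≥ 70
Round 4 — Dover defaults.
No further defaults.

Arden, Dover, Ivory, Kent, Pike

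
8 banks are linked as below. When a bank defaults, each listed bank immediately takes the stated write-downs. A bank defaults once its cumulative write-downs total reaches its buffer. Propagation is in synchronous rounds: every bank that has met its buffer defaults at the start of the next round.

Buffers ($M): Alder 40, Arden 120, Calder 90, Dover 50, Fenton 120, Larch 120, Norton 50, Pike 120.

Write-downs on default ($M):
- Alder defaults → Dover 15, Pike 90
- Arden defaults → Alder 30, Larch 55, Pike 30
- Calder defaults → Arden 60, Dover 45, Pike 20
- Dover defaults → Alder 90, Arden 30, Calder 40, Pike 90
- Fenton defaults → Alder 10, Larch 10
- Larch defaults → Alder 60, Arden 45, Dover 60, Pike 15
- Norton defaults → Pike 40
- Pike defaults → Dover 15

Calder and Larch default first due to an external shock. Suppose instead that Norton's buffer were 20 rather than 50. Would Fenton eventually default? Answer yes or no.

no

With Norton's buffer at 20:
Round 1 — Calder, Larch default (initial).
  Alder: +60 → 60 ≥ 40
  Arden: +60+45 → 105 < 120
  Dover: +45+60 → 105 ≥ 50
  Pike: +20+15 → 35 < 120
Round 2 — Alder, Dover default.
  Arden: +30 → 135 ≥ 120
  Pike: +90+90 → 215 ≥ 120
Round 3 — Arden, Pike default.
No further defaults.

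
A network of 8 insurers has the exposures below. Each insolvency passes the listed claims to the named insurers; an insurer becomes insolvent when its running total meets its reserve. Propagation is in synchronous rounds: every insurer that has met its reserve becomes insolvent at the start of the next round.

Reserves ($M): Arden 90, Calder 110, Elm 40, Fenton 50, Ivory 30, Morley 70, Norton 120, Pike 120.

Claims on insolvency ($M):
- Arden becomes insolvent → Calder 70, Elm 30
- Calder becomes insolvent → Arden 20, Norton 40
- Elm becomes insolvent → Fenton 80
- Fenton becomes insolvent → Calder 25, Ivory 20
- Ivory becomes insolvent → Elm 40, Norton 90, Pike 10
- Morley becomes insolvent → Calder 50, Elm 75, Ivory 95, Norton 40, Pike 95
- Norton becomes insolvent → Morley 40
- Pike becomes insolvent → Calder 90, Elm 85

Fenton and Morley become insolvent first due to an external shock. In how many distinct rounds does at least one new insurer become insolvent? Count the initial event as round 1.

3

Round 1 — Fenton, Morley become insolvent (initial).
  Calder: +25+50 → 75 < 110
  Elm: +75 → 75 ≥ 40
  Ivory: +20+95 → 115 ≥ 30
  Norton: +40 → 40 < 120
  Pike: +95 → 95 < 120
Round 2 — Elm, Ivory become insolvent.
  Norton: +90 → 130 ≥ 120
  Pike: +10 → 105 < 120
Round 3 — Norton becomes insolvent.
No further insolvencies.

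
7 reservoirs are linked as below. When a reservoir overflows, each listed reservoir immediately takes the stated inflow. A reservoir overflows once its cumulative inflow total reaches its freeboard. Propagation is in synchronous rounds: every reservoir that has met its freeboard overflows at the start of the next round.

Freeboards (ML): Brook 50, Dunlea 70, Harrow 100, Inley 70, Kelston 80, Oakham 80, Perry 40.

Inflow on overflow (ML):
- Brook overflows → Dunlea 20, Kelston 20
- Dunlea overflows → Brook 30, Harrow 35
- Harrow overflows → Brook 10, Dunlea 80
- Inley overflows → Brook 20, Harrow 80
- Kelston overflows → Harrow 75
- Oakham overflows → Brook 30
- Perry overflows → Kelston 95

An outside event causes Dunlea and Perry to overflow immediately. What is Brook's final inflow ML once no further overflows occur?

Round 1 — Dunlea, Perry overflow (initial).
  Brook: +30 → 30 < 50
  Harrow: +35 → 35 < 100
  Kelston: +95 → 95 ≥ 80
Round 2 — Kelston overflows.
  Harrow: +75 → 110 ≥ 100
Round 3 — Harrow overflows.
  Brook: +10 → 40 < 50
No further overflows.

40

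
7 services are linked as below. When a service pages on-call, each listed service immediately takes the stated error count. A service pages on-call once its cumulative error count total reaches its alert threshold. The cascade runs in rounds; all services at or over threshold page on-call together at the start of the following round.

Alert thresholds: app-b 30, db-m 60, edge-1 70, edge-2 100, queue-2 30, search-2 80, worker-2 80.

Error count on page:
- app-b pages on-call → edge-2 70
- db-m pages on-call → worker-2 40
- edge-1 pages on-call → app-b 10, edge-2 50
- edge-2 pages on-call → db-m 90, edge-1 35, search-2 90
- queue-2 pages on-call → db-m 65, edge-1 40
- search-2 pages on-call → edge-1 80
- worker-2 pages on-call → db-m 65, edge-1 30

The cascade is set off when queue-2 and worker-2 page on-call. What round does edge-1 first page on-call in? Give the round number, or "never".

Round 1 — queue-2, worker-2 page on-call (initial).
  db-m: +65+65 → 130 ≥ 60
  edge-1: +40+30 → 70 ≥ 70
Round 2 — db-m, edge-1 page on-call.
  app-b: +10 → 10 < 30
  edge-2: +50 → 50 < 100
No further pages.

2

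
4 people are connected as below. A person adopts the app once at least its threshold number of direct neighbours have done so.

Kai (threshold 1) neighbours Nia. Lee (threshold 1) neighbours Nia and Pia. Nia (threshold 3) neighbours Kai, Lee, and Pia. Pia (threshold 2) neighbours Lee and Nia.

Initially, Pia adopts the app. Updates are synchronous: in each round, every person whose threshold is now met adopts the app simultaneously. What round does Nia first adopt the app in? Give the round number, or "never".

never

Round 1 — Pia adopts the app (initial).
Round 2 — checking thresholds:
  Lee: 1 of 2 neighbours ≥ 1, adopts the app.
  Nia: 1 of 3 neighbours < 3, not yet.
Round 3 — no new adoptions; cascade stops.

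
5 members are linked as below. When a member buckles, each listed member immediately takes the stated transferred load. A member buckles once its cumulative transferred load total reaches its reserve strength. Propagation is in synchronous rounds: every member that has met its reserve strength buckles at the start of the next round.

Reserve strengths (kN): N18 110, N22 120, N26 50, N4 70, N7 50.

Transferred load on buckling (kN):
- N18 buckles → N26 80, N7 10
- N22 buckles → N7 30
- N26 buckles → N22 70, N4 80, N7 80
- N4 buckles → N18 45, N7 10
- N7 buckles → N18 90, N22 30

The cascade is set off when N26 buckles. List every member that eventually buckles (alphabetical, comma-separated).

N18, N26, N4, N7

Round 1 — N26 buckles (initial).
  N22: +70 → 70 < 120
  N4: +80 → 80 ≥ 70
  N7: +80 → 80 ≥ 50
Round 2 — N4, N7 buckle.
  N18: +45+90 → 135 ≥ 110
  N22: +30 → 100 < 120
Round 3 — N18 buckles.
No further bucklings.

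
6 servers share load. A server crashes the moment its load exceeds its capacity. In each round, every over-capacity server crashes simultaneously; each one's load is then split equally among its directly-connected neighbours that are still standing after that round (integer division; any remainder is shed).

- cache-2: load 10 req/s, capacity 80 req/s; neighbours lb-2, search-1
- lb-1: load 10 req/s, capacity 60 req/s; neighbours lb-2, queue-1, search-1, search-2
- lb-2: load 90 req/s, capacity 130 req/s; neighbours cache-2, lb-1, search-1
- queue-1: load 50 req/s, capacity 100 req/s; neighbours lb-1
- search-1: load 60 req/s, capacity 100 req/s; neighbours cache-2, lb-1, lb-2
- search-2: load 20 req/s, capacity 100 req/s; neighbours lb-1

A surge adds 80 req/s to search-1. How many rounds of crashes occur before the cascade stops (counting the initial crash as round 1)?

4

Round 1 — search-1 at 140 > 100. search-1 crashes.
  search-1 sheds 140 req/s to cache-2, lb-1, lb-2: 46 each (2 lost).
    cache-2: 10+46 = 56 ≤ 80
    lb-1: 10+46 = 56 ≤ 60
    lb-2: 90+46 = 136 > 130
Round 2 — lb-2 crashes.
  lb-2 sheds 136 req/s to cache-2, lb-1: 68 each.
    cache-2: 56+68 = 124 > 80
    lb-1: 56+68 = 124 > 60
Round 3 — cache-2, lb-1 crash.
  cache-2 sheds 124 req/s: no online neighbours, lost.
  lb-1 sheds 124 req/s to queue-1, search-2: 62 each.
    queue-1: 50+62 = 112 > 100
    search-2: 20+62 = 82 ≤ 100
Round 4 — queue-1 crashes.
  queue-1 sheds 112 req/s: no online neighbours, lost.
No further crashes.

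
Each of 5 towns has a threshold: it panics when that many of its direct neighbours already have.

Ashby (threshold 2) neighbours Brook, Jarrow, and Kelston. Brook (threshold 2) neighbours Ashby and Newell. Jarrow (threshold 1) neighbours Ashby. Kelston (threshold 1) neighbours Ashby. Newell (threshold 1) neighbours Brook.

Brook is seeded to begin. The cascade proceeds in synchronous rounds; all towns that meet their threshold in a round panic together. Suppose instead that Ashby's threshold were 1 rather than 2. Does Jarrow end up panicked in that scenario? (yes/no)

yes

With Ashby's threshold at 1:
Round 1 — Brook panics (initial).
Round 2 — checking thresholds:
  Ashby: 1 of 3 neighbours ≥ 1, panics.
  Newell: 1 of 1 neighbours ≥ 1, panics.
Round 3 — checking thresholds:
  Jarrow: 1 of 1 neighbours ≥ 1, panics.
  Kelston: 1 of 1 neighbours ≥ 1, panics.
Round 4 — no new panics; cascade stops.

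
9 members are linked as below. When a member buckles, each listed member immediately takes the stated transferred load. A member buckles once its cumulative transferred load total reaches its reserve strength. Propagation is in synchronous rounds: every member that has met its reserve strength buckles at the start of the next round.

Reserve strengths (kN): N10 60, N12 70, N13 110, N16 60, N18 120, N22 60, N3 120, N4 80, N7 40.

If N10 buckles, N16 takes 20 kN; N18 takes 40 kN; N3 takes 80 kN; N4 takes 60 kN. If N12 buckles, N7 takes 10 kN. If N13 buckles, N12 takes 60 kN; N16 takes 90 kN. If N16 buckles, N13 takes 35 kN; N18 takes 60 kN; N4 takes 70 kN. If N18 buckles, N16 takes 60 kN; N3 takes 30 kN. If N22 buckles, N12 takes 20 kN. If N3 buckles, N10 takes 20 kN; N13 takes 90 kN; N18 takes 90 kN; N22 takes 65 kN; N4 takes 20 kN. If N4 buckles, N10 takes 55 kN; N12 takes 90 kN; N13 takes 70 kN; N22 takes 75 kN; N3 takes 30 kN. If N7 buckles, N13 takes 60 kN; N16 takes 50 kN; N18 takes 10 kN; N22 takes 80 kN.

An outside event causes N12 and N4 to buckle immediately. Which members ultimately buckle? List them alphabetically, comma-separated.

Round 1 — N12, N4 buckle (initial).
  N10: +55 → 55 < 60
  N13: +70 → 70 < 110
  N22: +75 → 75 ≥ 60
  N3: +30 → 30 < 120
  N7: +10 → 10 < 40
Round 2 — N22 buckles.
No further bucklings.

N12, N22, N4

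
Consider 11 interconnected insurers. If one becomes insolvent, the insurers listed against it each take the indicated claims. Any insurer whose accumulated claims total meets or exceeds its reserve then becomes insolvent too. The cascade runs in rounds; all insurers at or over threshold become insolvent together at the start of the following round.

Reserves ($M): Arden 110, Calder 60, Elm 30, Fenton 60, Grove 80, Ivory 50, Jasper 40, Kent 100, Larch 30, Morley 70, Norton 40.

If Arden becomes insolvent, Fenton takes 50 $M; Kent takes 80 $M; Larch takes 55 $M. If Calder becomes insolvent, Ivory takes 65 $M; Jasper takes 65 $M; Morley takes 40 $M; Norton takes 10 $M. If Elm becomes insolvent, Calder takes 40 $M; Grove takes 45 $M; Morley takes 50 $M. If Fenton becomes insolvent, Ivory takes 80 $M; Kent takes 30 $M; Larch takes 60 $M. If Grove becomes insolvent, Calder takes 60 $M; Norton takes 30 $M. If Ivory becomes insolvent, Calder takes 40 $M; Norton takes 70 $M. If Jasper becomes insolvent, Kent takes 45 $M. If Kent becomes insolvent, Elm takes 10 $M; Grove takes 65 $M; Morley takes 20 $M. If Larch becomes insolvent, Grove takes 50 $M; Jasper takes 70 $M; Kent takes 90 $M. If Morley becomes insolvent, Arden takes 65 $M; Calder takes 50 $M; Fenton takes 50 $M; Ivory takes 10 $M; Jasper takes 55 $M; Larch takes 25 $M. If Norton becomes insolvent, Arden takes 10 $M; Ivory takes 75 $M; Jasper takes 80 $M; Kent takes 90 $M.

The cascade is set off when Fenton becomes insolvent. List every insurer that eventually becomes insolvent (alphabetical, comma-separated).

Calder, Fenton, Grove, Ivory, Jasper, Kent, Larch, Norton

Round 1 — Fenton becomes insolvent (initial).
  Ivory: +80 → 80 ≥ 50
  Kent: +30 → 30 < 100
  Larch: +60 → 60 ≥ 30
Round 2 — Ivory, Larch become insolvent.
  Calder: +40 → 40 < 60
  Grove: +50 → 50 < 80
  Jasper: +70 → 70 ≥ 40
  Kent: +90 → 120 ≥ 100
  Norton: +70 → 70 ≥ 40
Round 3 — Jasper, Kent, Norton become insolvent.
  Arden: +10 → 10 < 110
  Elm: +10 → 10 < 30
  Grove: +65 → 115 ≥ 80
  Morley: +20 → 20 < 70
Round 4 — Grove becomes insolvent.
  Calder: +60 → 100 ≥ 60
Round 5 — Calder becomes insolvent.
  Morley: +40 → 60 < 70
No further insolvencies.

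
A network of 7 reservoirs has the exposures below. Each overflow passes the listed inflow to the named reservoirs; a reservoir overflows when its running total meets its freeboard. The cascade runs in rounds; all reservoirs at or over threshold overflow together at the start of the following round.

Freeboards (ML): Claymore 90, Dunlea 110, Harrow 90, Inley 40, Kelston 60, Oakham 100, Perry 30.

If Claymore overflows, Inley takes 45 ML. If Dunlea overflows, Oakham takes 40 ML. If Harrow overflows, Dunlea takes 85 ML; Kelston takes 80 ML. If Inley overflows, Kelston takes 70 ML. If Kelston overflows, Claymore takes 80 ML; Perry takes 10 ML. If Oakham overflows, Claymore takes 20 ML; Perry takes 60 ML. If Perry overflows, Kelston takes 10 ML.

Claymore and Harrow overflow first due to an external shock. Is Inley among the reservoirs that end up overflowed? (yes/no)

yes

Round 1 — Claymore, Harrow overflow (initial).
  Dunlea: +85 → 85 < 110
  Inley: +45 → 45 ≥ 40
  Kelston: +80 → 80 ≥ 60
Round 2 — Inley, Kelston overflow.
  Perry: +10 → 10 < 30
No further overflows.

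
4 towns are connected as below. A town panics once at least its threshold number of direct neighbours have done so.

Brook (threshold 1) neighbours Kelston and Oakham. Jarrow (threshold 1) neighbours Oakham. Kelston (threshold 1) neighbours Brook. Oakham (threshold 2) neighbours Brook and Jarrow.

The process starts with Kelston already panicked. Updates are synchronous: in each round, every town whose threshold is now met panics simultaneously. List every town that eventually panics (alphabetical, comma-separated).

Round 1 — Kelston panics (initial).
Round 2 — checking thresholds:
  Brook: 1 of 2 neighbours ≥ 1, panics.
Round 3 — no new panics; cascade stops.

Brook, Kelston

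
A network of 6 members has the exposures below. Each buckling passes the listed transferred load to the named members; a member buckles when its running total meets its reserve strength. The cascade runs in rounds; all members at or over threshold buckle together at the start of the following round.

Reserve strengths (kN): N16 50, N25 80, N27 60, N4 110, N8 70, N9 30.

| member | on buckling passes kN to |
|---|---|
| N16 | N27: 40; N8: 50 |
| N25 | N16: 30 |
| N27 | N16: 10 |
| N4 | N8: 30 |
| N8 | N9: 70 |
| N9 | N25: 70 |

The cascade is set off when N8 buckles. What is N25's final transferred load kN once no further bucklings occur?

70

Round 1 — N8 buckles (initial).
  N9: +70 → 70 ≥ 30
Round 2 — N9 buckles.
  N25: +70 → 70 < 80
No further bucklings.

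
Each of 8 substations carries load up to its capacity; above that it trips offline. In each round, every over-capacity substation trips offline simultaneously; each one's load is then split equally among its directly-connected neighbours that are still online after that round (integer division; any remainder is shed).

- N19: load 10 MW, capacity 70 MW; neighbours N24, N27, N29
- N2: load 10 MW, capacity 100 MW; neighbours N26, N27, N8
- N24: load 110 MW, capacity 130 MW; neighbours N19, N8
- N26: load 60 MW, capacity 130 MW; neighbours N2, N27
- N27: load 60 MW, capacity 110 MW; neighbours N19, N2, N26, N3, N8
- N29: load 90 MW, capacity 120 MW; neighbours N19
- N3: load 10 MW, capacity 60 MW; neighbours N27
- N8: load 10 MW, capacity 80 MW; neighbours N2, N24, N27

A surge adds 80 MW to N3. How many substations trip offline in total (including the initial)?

2

Round 1 — N3 at 90 > 60. N3 trips offline.
  N3 sheds 90 MW to N27: 90 each.
    N27: 60+90 = 150 > 110
Round 2 — N27 trips offline.
  N27 sheds 150 MW to N19, N2, N26, N8: 37 each (2 lost).
    N19: 10+37 = 47 ≤ 70
    N2: 10+37 = 47 ≤ 100
    N26: 60+37 = 97 ≤ 130
    N8: 10+37 = 47 ≤ 80
No further trips.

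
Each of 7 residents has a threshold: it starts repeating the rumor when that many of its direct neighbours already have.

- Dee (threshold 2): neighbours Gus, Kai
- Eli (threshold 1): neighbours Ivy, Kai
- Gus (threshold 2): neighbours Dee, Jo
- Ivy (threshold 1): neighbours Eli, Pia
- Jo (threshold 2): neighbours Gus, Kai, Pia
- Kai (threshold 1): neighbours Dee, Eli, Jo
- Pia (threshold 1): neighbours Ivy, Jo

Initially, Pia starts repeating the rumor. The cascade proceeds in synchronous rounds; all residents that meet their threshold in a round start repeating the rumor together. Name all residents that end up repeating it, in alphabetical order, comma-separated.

Eli, Ivy, Jo, Kai, Pia

Round 1 — Pia starts repeating the rumor (initial).
Round 2 — checking thresholds:
  Ivy: 1 of 2 neighbours ≥ 1, starts repeating the rumor.
  Jo: 1 of 3 neighbours < 2, not yet.
Round 3 — checking thresholds:
  Eli: 1 of 2 neighbours ≥ 1, starts repeating the rumor.
  Jo: 1 of 3 neighbours < 2, not yet.
Round 4 — checking thresholds:
  Jo: 1 of 3 neighbours < 2, not yet.
  Kai: 1 of 3 neighbours ≥ 1, starts repeating the rumor.
Round 5 — checking thresholds:
  Dee: 1 of 2 neighbours < 2, not yet.
  Jo: 2 of 3 neighbours ≥ 2, starts repeating the rumor.
Round 6 — no new spreads; cascade stops.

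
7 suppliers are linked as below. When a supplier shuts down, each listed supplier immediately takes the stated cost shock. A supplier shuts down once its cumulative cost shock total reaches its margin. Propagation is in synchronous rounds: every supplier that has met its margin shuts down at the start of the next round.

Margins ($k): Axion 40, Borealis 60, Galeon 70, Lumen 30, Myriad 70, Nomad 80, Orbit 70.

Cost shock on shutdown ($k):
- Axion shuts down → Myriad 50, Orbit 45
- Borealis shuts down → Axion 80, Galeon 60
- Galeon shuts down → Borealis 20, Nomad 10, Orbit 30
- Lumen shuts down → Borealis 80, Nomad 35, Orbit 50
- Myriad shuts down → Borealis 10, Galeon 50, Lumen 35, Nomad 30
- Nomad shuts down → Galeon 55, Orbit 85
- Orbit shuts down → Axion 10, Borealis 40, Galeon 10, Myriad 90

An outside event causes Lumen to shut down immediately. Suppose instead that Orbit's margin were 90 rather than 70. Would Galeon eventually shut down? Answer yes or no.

With Orbit's margin at 90:
Round 1 — Lumen shuts down (initial).
  Borealis: +80 → 80 ≥ 60
  Nomad: +35 → 35 < 80
  Orbit: +50 → 50 < 90
Round 2 — Borealis shuts down.
  Axion: +80 → 80 ≥ 40
  Galeon: +60 → 60 < 70
Round 3 — Axion shuts down.
  Myriad: +50 → 50 < 70
  Orbit: +45 → 95 ≥ 90
Round 4 — Orbit shuts down.
  Galeon: +10 → 70 ≥ 70
  Myriad: +90 → 140 ≥ 70
Round 5 — Galeon, Myriad shut down.
  Nomad: +10+30 → 75 < 80
No further shutdowns.

yes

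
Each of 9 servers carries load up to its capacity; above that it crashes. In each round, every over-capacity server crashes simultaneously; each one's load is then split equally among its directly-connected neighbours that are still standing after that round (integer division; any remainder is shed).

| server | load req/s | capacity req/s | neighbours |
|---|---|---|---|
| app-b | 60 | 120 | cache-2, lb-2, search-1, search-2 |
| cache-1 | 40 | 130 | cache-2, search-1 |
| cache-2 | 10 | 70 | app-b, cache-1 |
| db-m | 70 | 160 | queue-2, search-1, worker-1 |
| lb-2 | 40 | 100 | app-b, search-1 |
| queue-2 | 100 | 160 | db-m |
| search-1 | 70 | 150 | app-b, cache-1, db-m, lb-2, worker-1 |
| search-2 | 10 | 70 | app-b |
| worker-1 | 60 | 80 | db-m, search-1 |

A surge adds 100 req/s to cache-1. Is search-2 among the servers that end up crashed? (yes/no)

Round 1 — cache-1 at 140 > 130. cache-1 crashes.
  cache-1 sheds 140 req/s to cache-2, search-1: 70 each.
    cache-2: 10+70 = 80 > 70
    search-1: 70+70 = 140 ≤ 150
Round 2 — cache-2 crashes.
  cache-2 sheds 80 req/s to app-b: 80 each.
    app-b: 60+80 = 140 > 120
Round 3 — app-b crashes.
  app-b sheds 140 req/s to lb-2, search-1, search-2: 46 each (2 lost).
    lb-2: 40+46 = 86 ≤ 100
    search-1: 140+46 = 186 > 150
    search-2: 10+46 = 56 ≤ 70
Round 4 — search-1 crashes.
  search-1 sheds 186 req/s to db-m, lb-2, worker-1: 62 each.
    db-m: 70+62 = 132 ≤ 160
    lb-2: 86+62 = 148 > 100
    worker-1: 60+62 = 122 > 80
Round 5 — lb-2, worker-1 crash.
  lb-2 sheds 148 req/s: no online neighbours, lost.
  worker-1 sheds 122 req/s to db-m: 122 each.
    db-m: 132+122 = 254 > 160
Round 6 — db-m crashes.
  db-m sheds 254 req/s to queue-2: 254 each.
    queue-2: 100+254 = 354 > 160
Round 7 — queue-2 crashes.
  queue-2 sheds 354 req/s: no online neighbours, lost.
No further crashes.

no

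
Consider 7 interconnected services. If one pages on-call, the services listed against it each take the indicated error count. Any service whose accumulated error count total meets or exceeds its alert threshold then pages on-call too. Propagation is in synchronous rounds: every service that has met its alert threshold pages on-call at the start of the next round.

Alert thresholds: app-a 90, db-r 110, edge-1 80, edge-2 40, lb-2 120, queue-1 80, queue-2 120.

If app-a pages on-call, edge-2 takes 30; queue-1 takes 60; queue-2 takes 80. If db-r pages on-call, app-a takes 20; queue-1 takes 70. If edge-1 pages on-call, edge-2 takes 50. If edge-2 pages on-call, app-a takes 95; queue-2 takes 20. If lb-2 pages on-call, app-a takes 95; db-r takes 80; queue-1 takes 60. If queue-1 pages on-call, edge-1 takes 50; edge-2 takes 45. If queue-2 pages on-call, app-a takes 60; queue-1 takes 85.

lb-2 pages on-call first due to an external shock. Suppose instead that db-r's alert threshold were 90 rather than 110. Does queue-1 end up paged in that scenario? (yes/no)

With db-r's alert threshold at 90:
Round 1 — lb-2 pages on-call (initial).
  app-a: +95 → 95 ≥ 90
  db-r: +80 → 80 < 90
  queue-1: +60 → 60 < 80
Round 2 — app-a pages on-call.
  edge-2: +30 → 30 < 40
  queue-1: +60 → 120 ≥ 80
  queue-2: +80 → 80 < 120
Round 3 — queue-1 pages on-call.
  edge-1: +50 → 50 < 80
  edge-2: +45 → 75 ≥ 40
Round 4 — edge-2 pages on-call.
  queue-2: +20 → 100 < 120
No further pages.

yes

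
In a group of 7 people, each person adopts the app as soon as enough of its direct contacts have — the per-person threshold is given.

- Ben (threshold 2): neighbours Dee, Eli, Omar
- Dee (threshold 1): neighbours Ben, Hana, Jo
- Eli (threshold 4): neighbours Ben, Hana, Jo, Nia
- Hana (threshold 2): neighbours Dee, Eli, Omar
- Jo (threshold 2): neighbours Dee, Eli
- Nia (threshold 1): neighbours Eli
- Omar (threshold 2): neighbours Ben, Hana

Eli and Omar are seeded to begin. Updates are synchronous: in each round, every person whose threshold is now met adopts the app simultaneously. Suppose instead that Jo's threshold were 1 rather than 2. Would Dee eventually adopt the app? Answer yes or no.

With Jo's threshold at 1:
Round 1 — Eli, Omar adopt the app (initial).
Round 2 — checking thresholds:
  Ben: 2 of 3 neighbours ≥ 2, adopts the app.
  Hana: 2 of 3 neighbours ≥ 2, adopts the app.
  Jo: 1 of 2 neighbours ≥ 1, adopts the app.
  Nia: 1 of 1 neighbours ≥ 1, adopts the app.
Round 3 — checking thresholds:
  Dee: 3 of 3 neighbours ≥ 1, adopts the app.
Round 4 — no new adoptions; cascade stops.

yes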